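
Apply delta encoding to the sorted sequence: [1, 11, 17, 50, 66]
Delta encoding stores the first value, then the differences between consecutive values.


First value: 1
Deltas:
  11 - 1 = 10
  17 - 11 = 6
  50 - 17 = 33
  66 - 50 = 16


Delta encoded: [1, 10, 6, 33, 16]


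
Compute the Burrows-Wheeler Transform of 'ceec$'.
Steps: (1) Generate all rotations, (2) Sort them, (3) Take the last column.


Rotations (sorted):
  0: $ceec -> last char: c
  1: c$cee -> last char: e
  2: ceec$ -> last char: $
  3: ec$ce -> last char: e
  4: eec$c -> last char: c


BWT = ce$ec


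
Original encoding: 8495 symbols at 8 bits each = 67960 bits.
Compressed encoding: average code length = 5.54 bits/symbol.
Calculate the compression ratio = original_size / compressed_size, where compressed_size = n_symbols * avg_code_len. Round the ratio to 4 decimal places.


original_size = n_symbols * orig_bits = 8495 * 8 = 67960 bits
compressed_size = n_symbols * avg_code_len = 8495 * 5.54 = 47062.3 bits
ratio = original_size / compressed_size = 67960 / 47062.3 = 1.444

Compression ratio = 1.444


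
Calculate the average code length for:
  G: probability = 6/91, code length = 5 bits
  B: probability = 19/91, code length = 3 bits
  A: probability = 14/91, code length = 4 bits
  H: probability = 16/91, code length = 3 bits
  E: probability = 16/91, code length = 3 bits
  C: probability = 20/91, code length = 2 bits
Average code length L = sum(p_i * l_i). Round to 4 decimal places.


Weighted contributions p_i * l_i:
  G: (6/91) * 5 = 30/91
  B: (19/91) * 3 = 57/91
  A: (14/91) * 4 = 56/91
  H: (16/91) * 3 = 48/91
  E: (16/91) * 3 = 48/91
  C: (20/91) * 2 = 40/91
Sum = (30 + 57 + 56 + 48 + 48 + 40)/91 = 279/91

L = 279/91 = 3.0659 bits/symbol


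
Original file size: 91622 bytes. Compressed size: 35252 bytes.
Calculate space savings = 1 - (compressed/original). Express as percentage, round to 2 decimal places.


ratio = compressed/original = 35252/91622 = 0.384755
savings = 1 - ratio = 1 - 0.384755 = 0.615245
as a percentage: 0.615245 * 100 = 61.52%

Space savings = 1 - 35252/91622 = 61.52%


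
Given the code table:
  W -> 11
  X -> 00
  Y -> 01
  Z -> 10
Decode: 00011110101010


Decoding:
00 -> X
01 -> Y
11 -> W
10 -> Z
10 -> Z
10 -> Z
10 -> Z


Result: XYWZZZZ


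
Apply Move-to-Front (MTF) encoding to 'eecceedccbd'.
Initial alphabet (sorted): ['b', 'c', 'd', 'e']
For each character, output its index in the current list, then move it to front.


MTF encoding:
'e': index 3 in ['b', 'c', 'd', 'e'] -> ['e', 'b', 'c', 'd']
'e': index 0 in ['e', 'b', 'c', 'd'] -> ['e', 'b', 'c', 'd']
'c': index 2 in ['e', 'b', 'c', 'd'] -> ['c', 'e', 'b', 'd']
'c': index 0 in ['c', 'e', 'b', 'd'] -> ['c', 'e', 'b', 'd']
'e': index 1 in ['c', 'e', 'b', 'd'] -> ['e', 'c', 'b', 'd']
'e': index 0 in ['e', 'c', 'b', 'd'] -> ['e', 'c', 'b', 'd']
'd': index 3 in ['e', 'c', 'b', 'd'] -> ['d', 'e', 'c', 'b']
'c': index 2 in ['d', 'e', 'c', 'b'] -> ['c', 'd', 'e', 'b']
'c': index 0 in ['c', 'd', 'e', 'b'] -> ['c', 'd', 'e', 'b']
'b': index 3 in ['c', 'd', 'e', 'b'] -> ['b', 'c', 'd', 'e']
'd': index 2 in ['b', 'c', 'd', 'e'] -> ['d', 'b', 'c', 'e']


Output: [3, 0, 2, 0, 1, 0, 3, 2, 0, 3, 2]


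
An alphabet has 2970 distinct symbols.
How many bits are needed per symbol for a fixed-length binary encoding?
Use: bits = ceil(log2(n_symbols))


log2(2970) = 11.5362
Bracket: 2^11 = 2048 < 2970 <= 2^12 = 4096
So ceil(log2(2970)) = 12

bits = ceil(log2(2970)) = ceil(11.5362) = 12 bits


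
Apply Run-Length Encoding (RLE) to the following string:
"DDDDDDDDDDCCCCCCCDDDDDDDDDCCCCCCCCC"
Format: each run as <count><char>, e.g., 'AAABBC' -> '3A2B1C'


Scanning runs left to right:
  i=0: run of 'D' x 10 -> '10D'
  i=10: run of 'C' x 7 -> '7C'
  i=17: run of 'D' x 9 -> '9D'
  i=26: run of 'C' x 9 -> '9C'

RLE = 10D7C9D9C


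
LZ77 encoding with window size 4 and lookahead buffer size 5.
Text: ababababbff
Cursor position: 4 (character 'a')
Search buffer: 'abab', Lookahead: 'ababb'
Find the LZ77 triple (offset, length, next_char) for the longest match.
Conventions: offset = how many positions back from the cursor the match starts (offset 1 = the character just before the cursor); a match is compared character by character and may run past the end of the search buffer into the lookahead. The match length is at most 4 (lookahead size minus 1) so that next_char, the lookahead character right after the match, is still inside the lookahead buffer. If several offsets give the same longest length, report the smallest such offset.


Try each offset into the search buffer:
  offset=1 (pos 3, char 'b'): match length 0
  offset=2 (pos 2, char 'a'): match length 4
  offset=3 (pos 1, char 'b'): match length 0
  offset=4 (pos 0, char 'a'): match length 4
Longest match has length 4, found at offsets 2, 4; take the smallest, offset 2.
next_char = character at position 4 + 4 = 8 -> 'b'

Best match: offset=2, length=4 (matching 'abab' starting at position 2)
LZ77 triple: (2, 4, 'b')


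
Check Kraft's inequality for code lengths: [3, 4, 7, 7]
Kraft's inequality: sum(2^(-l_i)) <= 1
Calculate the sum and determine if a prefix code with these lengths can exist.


Sum = 2^(-3) + 2^(-4) + 2^(-7) + 2^(-7)
    = 0.125 + 0.0625 + 0.0078125 + 0.0078125
    = 26/128 = 0.203125
Since 0.203125 <= 1, Kraft's inequality IS satisfied.
A prefix code with these lengths CAN exist.

Kraft sum = 0.203125. Satisfied.


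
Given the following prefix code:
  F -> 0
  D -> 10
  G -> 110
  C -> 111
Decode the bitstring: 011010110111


Decoding step by step:
Bits 0 -> F
Bits 110 -> G
Bits 10 -> D
Bits 110 -> G
Bits 111 -> C


Decoded message: FGDGC


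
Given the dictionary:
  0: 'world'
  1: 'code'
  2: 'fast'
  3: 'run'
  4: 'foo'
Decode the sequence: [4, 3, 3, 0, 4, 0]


Look up each index in the dictionary:
  4 -> 'foo'
  3 -> 'run'
  3 -> 'run'
  0 -> 'world'
  4 -> 'foo'
  0 -> 'world'

Decoded: "foo run run world foo world"


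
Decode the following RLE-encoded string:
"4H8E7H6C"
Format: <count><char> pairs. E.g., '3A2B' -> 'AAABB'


Expanding each <count><char> pair:
  4H -> 'HHHH'
  8E -> 'EEEEEEEE'
  7H -> 'HHHHHHH'
  6C -> 'CCCCCC'

Decoded = HHHHEEEEEEEEHHHHHHHCCCCCC


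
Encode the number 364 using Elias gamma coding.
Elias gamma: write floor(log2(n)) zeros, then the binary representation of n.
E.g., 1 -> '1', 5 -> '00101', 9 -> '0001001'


num_bits = floor(log2(364)) + 1 = 9
leading_zeros = num_bits - 1 = 8
binary(364) = 101101100

Elias gamma(364) = '00000000' + '101101100' = 00000000101101100 (17 bits)


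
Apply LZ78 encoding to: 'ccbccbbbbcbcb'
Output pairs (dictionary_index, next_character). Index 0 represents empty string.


LZ78 encoding steps:
Dictionary: {0: ''}
Step 1: w='' (idx 0), next='c' -> output (0, 'c'), add 'c' as idx 1
Step 2: w='c' (idx 1), next='b' -> output (1, 'b'), add 'cb' as idx 2
Step 3: w='c' (idx 1), next='c' -> output (1, 'c'), add 'cc' as idx 3
Step 4: w='' (idx 0), next='b' -> output (0, 'b'), add 'b' as idx 4
Step 5: w='b' (idx 4), next='b' -> output (4, 'b'), add 'bb' as idx 5
Step 6: w='b' (idx 4), next='c' -> output (4, 'c'), add 'bc' as idx 6
Step 7: w='bc' (idx 6), next='b' -> output (6, 'b'), add 'bcb' as idx 7


Encoded: [(0, 'c'), (1, 'b'), (1, 'c'), (0, 'b'), (4, 'b'), (4, 'c'), (6, 'b')]


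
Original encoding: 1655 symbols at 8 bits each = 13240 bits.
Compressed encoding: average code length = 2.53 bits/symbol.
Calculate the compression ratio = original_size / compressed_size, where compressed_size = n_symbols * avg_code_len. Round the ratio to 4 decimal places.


original_size = n_symbols * orig_bits = 1655 * 8 = 13240 bits
compressed_size = n_symbols * avg_code_len = 1655 * 2.53 = 4187.15 bits
ratio = original_size / compressed_size = 13240 / 4187.15 = 3.1621

Compression ratio = 3.1621


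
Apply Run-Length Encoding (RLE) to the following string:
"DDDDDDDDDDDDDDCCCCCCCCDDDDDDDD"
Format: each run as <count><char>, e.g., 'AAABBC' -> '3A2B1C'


Scanning runs left to right:
  i=0: run of 'D' x 14 -> '14D'
  i=14: run of 'C' x 8 -> '8C'
  i=22: run of 'D' x 8 -> '8D'

RLE = 14D8C8D


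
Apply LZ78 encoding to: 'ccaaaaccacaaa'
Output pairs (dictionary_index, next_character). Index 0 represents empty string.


LZ78 encoding steps:
Dictionary: {0: ''}
Step 1: w='' (idx 0), next='c' -> output (0, 'c'), add 'c' as idx 1
Step 2: w='c' (idx 1), next='a' -> output (1, 'a'), add 'ca' as idx 2
Step 3: w='' (idx 0), next='a' -> output (0, 'a'), add 'a' as idx 3
Step 4: w='a' (idx 3), next='a' -> output (3, 'a'), add 'aa' as idx 4
Step 5: w='c' (idx 1), next='c' -> output (1, 'c'), add 'cc' as idx 5
Step 6: w='a' (idx 3), next='c' -> output (3, 'c'), add 'ac' as idx 6
Step 7: w='aa' (idx 4), next='a' -> output (4, 'a'), add 'aaa' as idx 7


Encoded: [(0, 'c'), (1, 'a'), (0, 'a'), (3, 'a'), (1, 'c'), (3, 'c'), (4, 'a')]


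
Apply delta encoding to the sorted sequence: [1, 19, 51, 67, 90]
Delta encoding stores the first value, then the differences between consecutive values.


First value: 1
Deltas:
  19 - 1 = 18
  51 - 19 = 32
  67 - 51 = 16
  90 - 67 = 23


Delta encoded: [1, 18, 32, 16, 23]


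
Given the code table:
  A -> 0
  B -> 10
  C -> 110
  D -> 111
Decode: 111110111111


Decoding:
111 -> D
110 -> C
111 -> D
111 -> D


Result: DCDD


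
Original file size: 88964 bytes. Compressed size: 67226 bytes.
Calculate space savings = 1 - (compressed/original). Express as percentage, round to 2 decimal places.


ratio = compressed/original = 67226/88964 = 0.755654
savings = 1 - ratio = 1 - 0.755654 = 0.244346
as a percentage: 0.244346 * 100 = 24.43%

Space savings = 1 - 67226/88964 = 24.43%


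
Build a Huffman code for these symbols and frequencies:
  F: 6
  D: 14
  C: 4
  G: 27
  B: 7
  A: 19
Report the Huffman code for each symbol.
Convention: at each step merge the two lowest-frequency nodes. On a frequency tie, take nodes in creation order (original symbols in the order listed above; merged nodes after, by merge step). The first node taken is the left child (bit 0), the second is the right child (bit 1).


Huffman tree construction:
Step 1: Merge C(4) + F(6) = 10
Step 2: Merge B(7) + (C+F)(10) = 17
Step 3: Merge D(14) + (B+(C+F))(17) = 31
Step 4: Merge A(19) + G(27) = 46
Step 5: Merge (D+(B+(C+F)))(31) + (A+G)(46) = 77
Read each symbol's code off the tree from the root (left child = 0, right child = 1).

Codes:
  F: 0111 (length 4)
  D: 00 (length 2)
  C: 0110 (length 4)
  G: 11 (length 2)
  B: 010 (length 3)
  A: 10 (length 2)
Average code length: 181/77 = 2.3506 bits/symbol


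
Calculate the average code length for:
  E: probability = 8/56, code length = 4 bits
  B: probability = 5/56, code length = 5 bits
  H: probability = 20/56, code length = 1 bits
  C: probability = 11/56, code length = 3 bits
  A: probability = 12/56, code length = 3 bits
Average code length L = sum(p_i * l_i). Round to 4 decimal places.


Weighted contributions p_i * l_i:
  E: (8/56) * 4 = 32/56
  B: (5/56) * 5 = 25/56
  H: (20/56) * 1 = 20/56
  C: (11/56) * 3 = 33/56
  A: (12/56) * 3 = 36/56
Sum = (32 + 25 + 20 + 33 + 36)/56 = 146/56

L = 146/56 = 2.6071 bits/symbol


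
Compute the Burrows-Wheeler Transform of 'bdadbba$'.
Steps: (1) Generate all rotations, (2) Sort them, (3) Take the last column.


Rotations (sorted):
  0: $bdadbba -> last char: a
  1: a$bdadbb -> last char: b
  2: adbba$bd -> last char: d
  3: ba$bdadb -> last char: b
  4: bba$bdad -> last char: d
  5: bdadbba$ -> last char: $
  6: dadbba$b -> last char: b
  7: dbba$bda -> last char: a


BWT = abdbd$ba


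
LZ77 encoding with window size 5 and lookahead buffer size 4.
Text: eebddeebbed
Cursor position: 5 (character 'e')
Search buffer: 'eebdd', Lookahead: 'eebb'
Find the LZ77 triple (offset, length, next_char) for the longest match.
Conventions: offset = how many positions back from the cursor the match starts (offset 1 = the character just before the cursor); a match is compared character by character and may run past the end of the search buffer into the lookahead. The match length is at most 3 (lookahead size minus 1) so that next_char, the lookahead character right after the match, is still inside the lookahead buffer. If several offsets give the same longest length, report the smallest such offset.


Try each offset into the search buffer:
  offset=1 (pos 4, char 'd'): match length 0
  offset=2 (pos 3, char 'd'): match length 0
  offset=3 (pos 2, char 'b'): match length 0
  offset=4 (pos 1, char 'e'): match length 1
  offset=5 (pos 0, char 'e'): match length 3
Longest match has length 3 at offset 5.
next_char = character at position 5 + 3 = 8 -> 'b'

Best match: offset=5, length=3 (matching 'eeb' starting at position 0)
LZ77 triple: (5, 3, 'b')


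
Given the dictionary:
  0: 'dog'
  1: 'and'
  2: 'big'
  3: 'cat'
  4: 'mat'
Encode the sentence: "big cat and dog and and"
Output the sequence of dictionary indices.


Look up each word in the dictionary:
  'big' -> 2
  'cat' -> 3
  'and' -> 1
  'dog' -> 0
  'and' -> 1
  'and' -> 1

Encoded: [2, 3, 1, 0, 1, 1]


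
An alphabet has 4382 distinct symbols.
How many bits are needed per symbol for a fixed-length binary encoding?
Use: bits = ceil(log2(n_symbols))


log2(4382) = 12.0974
Bracket: 2^12 = 4096 < 4382 <= 2^13 = 8192
So ceil(log2(4382)) = 13

bits = ceil(log2(4382)) = ceil(12.0974) = 13 bits


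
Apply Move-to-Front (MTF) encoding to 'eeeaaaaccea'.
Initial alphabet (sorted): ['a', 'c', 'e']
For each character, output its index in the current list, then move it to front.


MTF encoding:
'e': index 2 in ['a', 'c', 'e'] -> ['e', 'a', 'c']
'e': index 0 in ['e', 'a', 'c'] -> ['e', 'a', 'c']
'e': index 0 in ['e', 'a', 'c'] -> ['e', 'a', 'c']
'a': index 1 in ['e', 'a', 'c'] -> ['a', 'e', 'c']
'a': index 0 in ['a', 'e', 'c'] -> ['a', 'e', 'c']
'a': index 0 in ['a', 'e', 'c'] -> ['a', 'e', 'c']
'a': index 0 in ['a', 'e', 'c'] -> ['a', 'e', 'c']
'c': index 2 in ['a', 'e', 'c'] -> ['c', 'a', 'e']
'c': index 0 in ['c', 'a', 'e'] -> ['c', 'a', 'e']
'e': index 2 in ['c', 'a', 'e'] -> ['e', 'c', 'a']
'a': index 2 in ['e', 'c', 'a'] -> ['a', 'e', 'c']


Output: [2, 0, 0, 1, 0, 0, 0, 2, 0, 2, 2]


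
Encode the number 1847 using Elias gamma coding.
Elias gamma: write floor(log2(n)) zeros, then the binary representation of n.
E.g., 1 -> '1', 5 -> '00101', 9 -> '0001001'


num_bits = floor(log2(1847)) + 1 = 11
leading_zeros = num_bits - 1 = 10
binary(1847) = 11100110111

Elias gamma(1847) = '0000000000' + '11100110111' = 000000000011100110111 (21 bits)


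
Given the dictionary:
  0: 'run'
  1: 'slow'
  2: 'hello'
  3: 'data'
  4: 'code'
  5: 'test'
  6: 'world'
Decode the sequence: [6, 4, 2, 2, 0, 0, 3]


Look up each index in the dictionary:
  6 -> 'world'
  4 -> 'code'
  2 -> 'hello'
  2 -> 'hello'
  0 -> 'run'
  0 -> 'run'
  3 -> 'data'

Decoded: "world code hello hello run run data"


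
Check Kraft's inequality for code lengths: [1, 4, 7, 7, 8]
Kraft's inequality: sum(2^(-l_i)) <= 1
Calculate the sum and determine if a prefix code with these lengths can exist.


Sum = 2^(-1) + 2^(-4) + 2^(-7) + 2^(-7) + 2^(-8)
    = 0.5 + 0.0625 + 0.0078125 + 0.0078125 + 0.00390625
    = 149/256 = 0.58203125
Since 0.58203125 <= 1, Kraft's inequality IS satisfied.
A prefix code with these lengths CAN exist.

Kraft sum = 0.58203125. Satisfied.


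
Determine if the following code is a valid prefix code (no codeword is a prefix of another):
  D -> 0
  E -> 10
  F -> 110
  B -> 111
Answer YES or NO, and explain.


Checking each pair (does one codeword prefix another?):
  D='0' vs E='10': no prefix
  D='0' vs F='110': no prefix
  D='0' vs B='111': no prefix
  E='10' vs D='0': no prefix
  E='10' vs F='110': no prefix
  E='10' vs B='111': no prefix
  F='110' vs D='0': no prefix
  F='110' vs E='10': no prefix
  F='110' vs B='111': no prefix
  B='111' vs D='0': no prefix
  B='111' vs E='10': no prefix
  B='111' vs F='110': no prefix
No violation found over all pairs.

YES -- this is a valid prefix code. No codeword is a prefix of any other codeword.


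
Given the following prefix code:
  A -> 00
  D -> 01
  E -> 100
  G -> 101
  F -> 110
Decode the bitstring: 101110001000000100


Decoding step by step:
Bits 101 -> G
Bits 110 -> F
Bits 00 -> A
Bits 100 -> E
Bits 00 -> A
Bits 00 -> A
Bits 100 -> E


Decoded message: GFAEAAE


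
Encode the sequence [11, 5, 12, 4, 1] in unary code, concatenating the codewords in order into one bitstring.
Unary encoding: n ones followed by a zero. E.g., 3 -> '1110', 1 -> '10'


Encode each number as n ones followed by a terminating 0:
  11 -> 111111111110 (12 bits)
  5 -> 111110 (6 bits)
  12 -> 1111111111110 (13 bits)
  4 -> 11110 (5 bits)
  1 -> 10 (2 bits)
Total length = 12 + 6 + 13 + 5 + 2 = 38 bits.

Unary([11, 5, 12, 4, 1]) = 11111111111011111011111111111101111010 (38 bits)


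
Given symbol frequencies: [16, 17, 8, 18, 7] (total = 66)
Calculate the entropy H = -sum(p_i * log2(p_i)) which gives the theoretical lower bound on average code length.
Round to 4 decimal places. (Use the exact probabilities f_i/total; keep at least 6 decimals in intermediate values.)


Per-symbol terms -p_i * log2(p_i) with p_i = f_i/66:
  p = 16/66 = 0.242424: log2(p) = -2.044394, -p*log2(p) = 0.495611
  p = 17/66 = 0.257576: log2(p) = -1.956931, -p*log2(p) = 0.504058
  p = 8/66 = 0.121212: log2(p) = -3.044394, -p*log2(p) = 0.369017
  p = 18/66 = 0.272727: log2(p) = -1.874469, -p*log2(p) = 0.511219
  p = 7/66 = 0.106061: log2(p) = -3.237039, -p*log2(p) = 0.343322
H = 0.495611 + 0.504058 + 0.369017 + 0.511219 + 0.343322 = 2.223227

H = 2.2232 bits/symbol


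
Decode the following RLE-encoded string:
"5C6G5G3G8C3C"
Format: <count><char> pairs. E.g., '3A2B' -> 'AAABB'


Expanding each <count><char> pair:
  5C -> 'CCCCC'
  6G -> 'GGGGGG'
  5G -> 'GGGGG'
  3G -> 'GGG'
  8C -> 'CCCCCCCC'
  3C -> 'CCC'

Decoded = CCCCCGGGGGGGGGGGGGGCCCCCCCCCCC


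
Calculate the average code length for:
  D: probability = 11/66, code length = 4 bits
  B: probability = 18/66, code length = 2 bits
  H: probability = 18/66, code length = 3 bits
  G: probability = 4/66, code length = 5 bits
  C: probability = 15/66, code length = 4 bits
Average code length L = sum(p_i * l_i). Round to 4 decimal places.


Weighted contributions p_i * l_i:
  D: (11/66) * 4 = 44/66
  B: (18/66) * 2 = 36/66
  H: (18/66) * 3 = 54/66
  G: (4/66) * 5 = 20/66
  C: (15/66) * 4 = 60/66
Sum = (44 + 36 + 54 + 20 + 60)/66 = 214/66

L = 214/66 = 3.2424 bits/symbol


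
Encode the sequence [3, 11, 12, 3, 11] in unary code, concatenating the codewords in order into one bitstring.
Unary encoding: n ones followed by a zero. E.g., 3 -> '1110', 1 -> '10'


Encode each number as n ones followed by a terminating 0:
  3 -> 1110 (4 bits)
  11 -> 111111111110 (12 bits)
  12 -> 1111111111110 (13 bits)
  3 -> 1110 (4 bits)
  11 -> 111111111110 (12 bits)
Total length = 4 + 12 + 13 + 4 + 12 = 45 bits.

Unary([3, 11, 12, 3, 11]) = 111011111111111011111111111101110111111111110 (45 bits)


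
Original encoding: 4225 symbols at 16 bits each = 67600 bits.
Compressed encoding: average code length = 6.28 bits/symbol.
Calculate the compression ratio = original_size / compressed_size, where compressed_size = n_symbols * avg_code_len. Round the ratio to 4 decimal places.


original_size = n_symbols * orig_bits = 4225 * 16 = 67600 bits
compressed_size = n_symbols * avg_code_len = 4225 * 6.28 = 26533.0 bits
ratio = original_size / compressed_size = 67600 / 26533.0 = 2.5478

Compression ratio = 2.5478


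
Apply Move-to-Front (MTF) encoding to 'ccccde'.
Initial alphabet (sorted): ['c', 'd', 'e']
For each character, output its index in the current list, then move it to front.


MTF encoding:
'c': index 0 in ['c', 'd', 'e'] -> ['c', 'd', 'e']
'c': index 0 in ['c', 'd', 'e'] -> ['c', 'd', 'e']
'c': index 0 in ['c', 'd', 'e'] -> ['c', 'd', 'e']
'c': index 0 in ['c', 'd', 'e'] -> ['c', 'd', 'e']
'd': index 1 in ['c', 'd', 'e'] -> ['d', 'c', 'e']
'e': index 2 in ['d', 'c', 'e'] -> ['e', 'd', 'c']


Output: [0, 0, 0, 0, 1, 2]


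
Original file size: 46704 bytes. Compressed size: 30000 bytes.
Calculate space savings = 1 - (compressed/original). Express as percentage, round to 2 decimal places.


ratio = compressed/original = 30000/46704 = 0.642343
savings = 1 - ratio = 1 - 0.642343 = 0.357657
as a percentage: 0.357657 * 100 = 35.77%

Space savings = 1 - 30000/46704 = 35.77%


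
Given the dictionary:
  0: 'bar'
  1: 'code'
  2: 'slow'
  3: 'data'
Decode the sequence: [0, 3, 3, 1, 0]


Look up each index in the dictionary:
  0 -> 'bar'
  3 -> 'data'
  3 -> 'data'
  1 -> 'code'
  0 -> 'bar'

Decoded: "bar data data code bar"


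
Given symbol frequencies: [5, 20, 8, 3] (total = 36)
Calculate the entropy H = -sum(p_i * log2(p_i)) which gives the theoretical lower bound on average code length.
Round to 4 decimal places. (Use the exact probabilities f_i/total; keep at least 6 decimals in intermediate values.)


Per-symbol terms -p_i * log2(p_i) with p_i = f_i/36:
  p = 5/36 = 0.138889: log2(p) = -2.847997, -p*log2(p) = 0.395555
  p = 20/36 = 0.555556: log2(p) = -0.847997, -p*log2(p) = 0.471109
  p = 8/36 = 0.222222: log2(p) = -2.169925, -p*log2(p) = 0.482206
  p = 3/36 = 0.083333: log2(p) = -3.584963, -p*log2(p) = 0.298747
H = 0.395555 + 0.471109 + 0.482206 + 0.298747 = 1.647617

H = 1.6476 bits/symbol


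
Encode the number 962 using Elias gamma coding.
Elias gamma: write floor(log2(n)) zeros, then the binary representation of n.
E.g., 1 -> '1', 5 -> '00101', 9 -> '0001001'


num_bits = floor(log2(962)) + 1 = 10
leading_zeros = num_bits - 1 = 9
binary(962) = 1111000010

Elias gamma(962) = '000000000' + '1111000010' = 0000000001111000010 (19 bits)


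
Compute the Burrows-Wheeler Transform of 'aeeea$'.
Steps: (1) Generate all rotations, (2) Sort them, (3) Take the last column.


Rotations (sorted):
  0: $aeeea -> last char: a
  1: a$aeee -> last char: e
  2: aeeea$ -> last char: $
  3: ea$aee -> last char: e
  4: eea$ae -> last char: e
  5: eeea$a -> last char: a


BWT = ae$eea


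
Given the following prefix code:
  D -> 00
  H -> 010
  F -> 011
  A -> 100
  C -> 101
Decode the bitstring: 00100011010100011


Decoding step by step:
Bits 00 -> D
Bits 100 -> A
Bits 011 -> F
Bits 010 -> H
Bits 100 -> A
Bits 011 -> F


Decoded message: DAFHAF


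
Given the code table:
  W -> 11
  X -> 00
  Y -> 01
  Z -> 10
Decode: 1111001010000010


Decoding:
11 -> W
11 -> W
00 -> X
10 -> Z
10 -> Z
00 -> X
00 -> X
10 -> Z


Result: WWXZZXXZ


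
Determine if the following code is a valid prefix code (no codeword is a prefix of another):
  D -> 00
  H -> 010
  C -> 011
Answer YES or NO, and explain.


Checking each pair (does one codeword prefix another?):
  D='00' vs H='010': no prefix
  D='00' vs C='011': no prefix
  H='010' vs D='00': no prefix
  H='010' vs C='011': no prefix
  C='011' vs D='00': no prefix
  C='011' vs H='010': no prefix
No violation found over all pairs.

YES -- this is a valid prefix code. No codeword is a prefix of any other codeword.


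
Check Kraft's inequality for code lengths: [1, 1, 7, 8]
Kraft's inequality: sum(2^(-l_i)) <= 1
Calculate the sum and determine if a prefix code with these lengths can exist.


Sum = 2^(-1) + 2^(-1) + 2^(-7) + 2^(-8)
    = 0.5 + 0.5 + 0.0078125 + 0.00390625
    = 259/256 = 1.01171875
Since 1.01171875 > 1, Kraft's inequality is NOT satisfied.
A prefix code with these lengths CANNOT exist.

Kraft sum = 1.01171875. Not satisfied.


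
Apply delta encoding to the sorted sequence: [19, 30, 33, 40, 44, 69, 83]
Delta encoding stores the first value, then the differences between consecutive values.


First value: 19
Deltas:
  30 - 19 = 11
  33 - 30 = 3
  40 - 33 = 7
  44 - 40 = 4
  69 - 44 = 25
  83 - 69 = 14


Delta encoded: [19, 11, 3, 7, 4, 25, 14]


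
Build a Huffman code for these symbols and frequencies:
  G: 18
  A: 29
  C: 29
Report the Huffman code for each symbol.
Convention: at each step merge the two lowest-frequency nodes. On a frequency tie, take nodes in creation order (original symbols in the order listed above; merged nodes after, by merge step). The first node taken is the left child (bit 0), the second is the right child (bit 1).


Huffman tree construction:
Step 1: Merge G(18) + A(29) = 47
Step 2: Merge C(29) + (G+A)(47) = 76
Read each symbol's code off the tree from the root (left child = 0, right child = 1).

Codes:
  G: 10 (length 2)
  A: 11 (length 2)
  C: 0 (length 1)
Average code length: 123/76 = 1.6184 bits/symbol


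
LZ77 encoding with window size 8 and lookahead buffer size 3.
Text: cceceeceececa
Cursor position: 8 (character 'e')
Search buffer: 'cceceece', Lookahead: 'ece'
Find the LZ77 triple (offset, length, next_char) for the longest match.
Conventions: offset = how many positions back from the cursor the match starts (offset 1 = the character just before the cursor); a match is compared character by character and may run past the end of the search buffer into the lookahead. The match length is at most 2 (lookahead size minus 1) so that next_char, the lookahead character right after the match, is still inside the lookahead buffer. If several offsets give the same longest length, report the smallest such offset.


Try each offset into the search buffer:
  offset=1 (pos 7, char 'e'): match length 1
  offset=2 (pos 6, char 'c'): match length 0
  offset=3 (pos 5, char 'e'): match length 2
  offset=4 (pos 4, char 'e'): match length 1
  offset=5 (pos 3, char 'c'): match length 0
  offset=6 (pos 2, char 'e'): match length 2
  offset=7 (pos 1, char 'c'): match length 0
  offset=8 (pos 0, char 'c'): match length 0
Longest match has length 2, found at offsets 3, 6; take the smallest, offset 3.
next_char = character at position 8 + 2 = 10 -> 'e'

Best match: offset=3, length=2 (matching 'ec' starting at position 5)
LZ77 triple: (3, 2, 'e')


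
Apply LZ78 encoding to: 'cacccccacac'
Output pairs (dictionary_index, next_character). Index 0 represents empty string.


LZ78 encoding steps:
Dictionary: {0: ''}
Step 1: w='' (idx 0), next='c' -> output (0, 'c'), add 'c' as idx 1
Step 2: w='' (idx 0), next='a' -> output (0, 'a'), add 'a' as idx 2
Step 3: w='c' (idx 1), next='c' -> output (1, 'c'), add 'cc' as idx 3
Step 4: w='cc' (idx 3), next='c' -> output (3, 'c'), add 'ccc' as idx 4
Step 5: w='a' (idx 2), next='c' -> output (2, 'c'), add 'ac' as idx 5
Step 6: w='ac' (idx 5), end of input -> output (5, '')


Encoded: [(0, 'c'), (0, 'a'), (1, 'c'), (3, 'c'), (2, 'c'), (5, '')]


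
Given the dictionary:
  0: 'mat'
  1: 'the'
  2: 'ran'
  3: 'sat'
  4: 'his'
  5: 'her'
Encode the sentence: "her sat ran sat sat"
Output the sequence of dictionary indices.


Look up each word in the dictionary:
  'her' -> 5
  'sat' -> 3
  'ran' -> 2
  'sat' -> 3
  'sat' -> 3

Encoded: [5, 3, 2, 3, 3]


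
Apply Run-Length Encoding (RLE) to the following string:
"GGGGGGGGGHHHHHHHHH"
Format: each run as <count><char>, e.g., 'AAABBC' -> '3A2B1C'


Scanning runs left to right:
  i=0: run of 'G' x 9 -> '9G'
  i=9: run of 'H' x 9 -> '9H'

RLE = 9G9H


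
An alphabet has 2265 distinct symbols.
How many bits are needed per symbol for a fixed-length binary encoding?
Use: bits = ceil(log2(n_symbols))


log2(2265) = 11.1453
Bracket: 2^11 = 2048 < 2265 <= 2^12 = 4096
So ceil(log2(2265)) = 12

bits = ceil(log2(2265)) = ceil(11.1453) = 12 bits


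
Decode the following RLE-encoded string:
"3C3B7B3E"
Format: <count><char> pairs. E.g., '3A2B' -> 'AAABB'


Expanding each <count><char> pair:
  3C -> 'CCC'
  3B -> 'BBB'
  7B -> 'BBBBBBB'
  3E -> 'EEE'

Decoded = CCCBBBBBBBBBBEEE


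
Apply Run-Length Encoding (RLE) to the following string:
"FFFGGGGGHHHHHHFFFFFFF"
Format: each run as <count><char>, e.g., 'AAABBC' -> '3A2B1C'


Scanning runs left to right:
  i=0: run of 'F' x 3 -> '3F'
  i=3: run of 'G' x 5 -> '5G'
  i=8: run of 'H' x 6 -> '6H'
  i=14: run of 'F' x 7 -> '7F'

RLE = 3F5G6H7F


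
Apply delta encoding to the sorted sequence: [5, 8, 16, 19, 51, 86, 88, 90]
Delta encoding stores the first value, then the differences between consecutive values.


First value: 5
Deltas:
  8 - 5 = 3
  16 - 8 = 8
  19 - 16 = 3
  51 - 19 = 32
  86 - 51 = 35
  88 - 86 = 2
  90 - 88 = 2


Delta encoded: [5, 3, 8, 3, 32, 35, 2, 2]


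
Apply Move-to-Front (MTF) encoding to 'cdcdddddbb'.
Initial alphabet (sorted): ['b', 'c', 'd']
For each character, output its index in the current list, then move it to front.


MTF encoding:
'c': index 1 in ['b', 'c', 'd'] -> ['c', 'b', 'd']
'd': index 2 in ['c', 'b', 'd'] -> ['d', 'c', 'b']
'c': index 1 in ['d', 'c', 'b'] -> ['c', 'd', 'b']
'd': index 1 in ['c', 'd', 'b'] -> ['d', 'c', 'b']
'd': index 0 in ['d', 'c', 'b'] -> ['d', 'c', 'b']
'd': index 0 in ['d', 'c', 'b'] -> ['d', 'c', 'b']
'd': index 0 in ['d', 'c', 'b'] -> ['d', 'c', 'b']
'd': index 0 in ['d', 'c', 'b'] -> ['d', 'c', 'b']
'b': index 2 in ['d', 'c', 'b'] -> ['b', 'd', 'c']
'b': index 0 in ['b', 'd', 'c'] -> ['b', 'd', 'c']


Output: [1, 2, 1, 1, 0, 0, 0, 0, 2, 0]


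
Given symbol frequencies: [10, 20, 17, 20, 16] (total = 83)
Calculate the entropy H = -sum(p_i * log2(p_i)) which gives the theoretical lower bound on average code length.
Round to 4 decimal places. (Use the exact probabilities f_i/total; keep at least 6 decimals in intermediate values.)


Per-symbol terms -p_i * log2(p_i) with p_i = f_i/83:
  p = 10/83 = 0.120482: log2(p) = -3.053111, -p*log2(p) = 0.367845
  p = 20/83 = 0.240964: log2(p) = -2.053111, -p*log2(p) = 0.494726
  p = 17/83 = 0.204819: log2(p) = -2.287577, -p*log2(p) = 0.468540
  p = 20/83 = 0.240964: log2(p) = -2.053111, -p*log2(p) = 0.494726
  p = 16/83 = 0.192771: log2(p) = -2.375039, -p*log2(p) = 0.457839
H = 0.367845 + 0.494726 + 0.468540 + 0.494726 + 0.457839 = 2.283676

H = 2.2837 bits/symbol


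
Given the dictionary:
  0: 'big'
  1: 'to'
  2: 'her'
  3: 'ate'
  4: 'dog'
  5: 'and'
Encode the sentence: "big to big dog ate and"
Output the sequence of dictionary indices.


Look up each word in the dictionary:
  'big' -> 0
  'to' -> 1
  'big' -> 0
  'dog' -> 4
  'ate' -> 3
  'and' -> 5

Encoded: [0, 1, 0, 4, 3, 5]


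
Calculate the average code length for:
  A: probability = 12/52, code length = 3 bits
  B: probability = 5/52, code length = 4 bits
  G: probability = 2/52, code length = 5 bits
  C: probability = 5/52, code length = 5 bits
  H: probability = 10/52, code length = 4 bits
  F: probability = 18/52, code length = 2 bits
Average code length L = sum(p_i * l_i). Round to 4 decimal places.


Weighted contributions p_i * l_i:
  A: (12/52) * 3 = 36/52
  B: (5/52) * 4 = 20/52
  G: (2/52) * 5 = 10/52
  C: (5/52) * 5 = 25/52
  H: (10/52) * 4 = 40/52
  F: (18/52) * 2 = 36/52
Sum = (36 + 20 + 10 + 25 + 40 + 36)/52 = 167/52

L = 167/52 = 3.2115 bits/symbol


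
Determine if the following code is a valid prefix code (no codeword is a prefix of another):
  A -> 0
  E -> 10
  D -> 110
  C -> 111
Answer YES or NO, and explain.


Checking each pair (does one codeword prefix another?):
  A='0' vs E='10': no prefix
  A='0' vs D='110': no prefix
  A='0' vs C='111': no prefix
  E='10' vs A='0': no prefix
  E='10' vs D='110': no prefix
  E='10' vs C='111': no prefix
  D='110' vs A='0': no prefix
  D='110' vs E='10': no prefix
  D='110' vs C='111': no prefix
  C='111' vs A='0': no prefix
  C='111' vs E='10': no prefix
  C='111' vs D='110': no prefix
No violation found over all pairs.

YES -- this is a valid prefix code. No codeword is a prefix of any other codeword.


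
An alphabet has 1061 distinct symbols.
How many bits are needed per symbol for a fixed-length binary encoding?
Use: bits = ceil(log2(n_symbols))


log2(1061) = 10.0512
Bracket: 2^10 = 1024 < 1061 <= 2^11 = 2048
So ceil(log2(1061)) = 11

bits = ceil(log2(1061)) = ceil(10.0512) = 11 bits


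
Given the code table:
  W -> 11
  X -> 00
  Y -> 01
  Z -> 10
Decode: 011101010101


Decoding:
01 -> Y
11 -> W
01 -> Y
01 -> Y
01 -> Y
01 -> Y


Result: YWYYYY


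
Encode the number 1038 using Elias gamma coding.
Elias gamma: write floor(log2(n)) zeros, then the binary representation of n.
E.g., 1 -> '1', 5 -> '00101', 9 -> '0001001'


num_bits = floor(log2(1038)) + 1 = 11
leading_zeros = num_bits - 1 = 10
binary(1038) = 10000001110

Elias gamma(1038) = '0000000000' + '10000001110' = 000000000010000001110 (21 bits)


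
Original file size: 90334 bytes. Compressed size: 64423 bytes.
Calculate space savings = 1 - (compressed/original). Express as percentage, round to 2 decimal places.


ratio = compressed/original = 64423/90334 = 0.713164
savings = 1 - ratio = 1 - 0.713164 = 0.286836
as a percentage: 0.286836 * 100 = 28.68%

Space savings = 1 - 64423/90334 = 28.68%


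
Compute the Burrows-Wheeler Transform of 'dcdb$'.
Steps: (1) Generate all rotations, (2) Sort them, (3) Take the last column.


Rotations (sorted):
  0: $dcdb -> last char: b
  1: b$dcd -> last char: d
  2: cdb$d -> last char: d
  3: db$dc -> last char: c
  4: dcdb$ -> last char: $


BWT = bddc$


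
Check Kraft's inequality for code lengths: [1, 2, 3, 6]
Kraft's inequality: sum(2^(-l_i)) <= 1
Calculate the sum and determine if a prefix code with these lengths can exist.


Sum = 2^(-1) + 2^(-2) + 2^(-3) + 2^(-6)
    = 0.5 + 0.25 + 0.125 + 0.015625
    = 57/64 = 0.890625
Since 0.890625 <= 1, Kraft's inequality IS satisfied.
A prefix code with these lengths CAN exist.

Kraft sum = 0.890625. Satisfied.


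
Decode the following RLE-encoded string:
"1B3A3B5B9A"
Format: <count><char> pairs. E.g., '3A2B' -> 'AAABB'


Expanding each <count><char> pair:
  1B -> 'B'
  3A -> 'AAA'
  3B -> 'BBB'
  5B -> 'BBBBB'
  9A -> 'AAAAAAAAA'

Decoded = BAAABBBBBBBBAAAAAAAAA


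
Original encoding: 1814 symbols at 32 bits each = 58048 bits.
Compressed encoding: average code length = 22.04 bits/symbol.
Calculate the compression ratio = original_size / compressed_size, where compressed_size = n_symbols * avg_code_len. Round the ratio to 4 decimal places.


original_size = n_symbols * orig_bits = 1814 * 32 = 58048 bits
compressed_size = n_symbols * avg_code_len = 1814 * 22.04 = 39980.56 bits
ratio = original_size / compressed_size = 58048 / 39980.56 = 1.4519

Compression ratio = 1.4519


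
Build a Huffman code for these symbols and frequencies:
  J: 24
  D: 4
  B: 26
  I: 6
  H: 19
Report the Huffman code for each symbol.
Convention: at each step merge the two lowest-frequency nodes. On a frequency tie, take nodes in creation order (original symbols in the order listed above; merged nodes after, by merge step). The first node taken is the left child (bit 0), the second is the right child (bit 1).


Huffman tree construction:
Step 1: Merge D(4) + I(6) = 10
Step 2: Merge (D+I)(10) + H(19) = 29
Step 3: Merge J(24) + B(26) = 50
Step 4: Merge ((D+I)+H)(29) + (J+B)(50) = 79
Read each symbol's code off the tree from the root (left child = 0, right child = 1).

Codes:
  J: 10 (length 2)
  D: 000 (length 3)
  B: 11 (length 2)
  I: 001 (length 3)
  H: 01 (length 2)
Average code length: 168/79 = 2.1266 bits/symbol


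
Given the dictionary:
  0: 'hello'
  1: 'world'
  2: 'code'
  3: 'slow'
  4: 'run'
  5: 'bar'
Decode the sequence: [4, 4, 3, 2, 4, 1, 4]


Look up each index in the dictionary:
  4 -> 'run'
  4 -> 'run'
  3 -> 'slow'
  2 -> 'code'
  4 -> 'run'
  1 -> 'world'
  4 -> 'run'

Decoded: "run run slow code run world run"


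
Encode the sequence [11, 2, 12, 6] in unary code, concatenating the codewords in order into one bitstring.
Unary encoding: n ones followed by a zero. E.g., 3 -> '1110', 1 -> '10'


Encode each number as n ones followed by a terminating 0:
  11 -> 111111111110 (12 bits)
  2 -> 110 (3 bits)
  12 -> 1111111111110 (13 bits)
  6 -> 1111110 (7 bits)
Total length = 12 + 3 + 13 + 7 = 35 bits.

Unary([11, 2, 12, 6]) = 11111111111011011111111111101111110 (35 bits)


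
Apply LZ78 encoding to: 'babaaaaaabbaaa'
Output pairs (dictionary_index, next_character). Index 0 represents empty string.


LZ78 encoding steps:
Dictionary: {0: ''}
Step 1: w='' (idx 0), next='b' -> output (0, 'b'), add 'b' as idx 1
Step 2: w='' (idx 0), next='a' -> output (0, 'a'), add 'a' as idx 2
Step 3: w='b' (idx 1), next='a' -> output (1, 'a'), add 'ba' as idx 3
Step 4: w='a' (idx 2), next='a' -> output (2, 'a'), add 'aa' as idx 4
Step 5: w='aa' (idx 4), next='a' -> output (4, 'a'), add 'aaa' as idx 5
Step 6: w='b' (idx 1), next='b' -> output (1, 'b'), add 'bb' as idx 6
Step 7: w='aaa' (idx 5), end of input -> output (5, '')


Encoded: [(0, 'b'), (0, 'a'), (1, 'a'), (2, 'a'), (4, 'a'), (1, 'b'), (5, '')]


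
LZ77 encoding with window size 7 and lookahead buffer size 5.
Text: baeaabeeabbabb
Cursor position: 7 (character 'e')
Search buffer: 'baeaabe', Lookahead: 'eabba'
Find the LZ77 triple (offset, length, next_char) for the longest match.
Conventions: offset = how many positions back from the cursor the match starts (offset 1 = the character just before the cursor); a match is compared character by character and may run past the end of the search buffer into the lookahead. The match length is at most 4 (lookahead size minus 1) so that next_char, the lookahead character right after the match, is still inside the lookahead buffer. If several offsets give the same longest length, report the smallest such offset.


Try each offset into the search buffer:
  offset=1 (pos 6, char 'e'): match length 1
  offset=2 (pos 5, char 'b'): match length 0
  offset=3 (pos 4, char 'a'): match length 0
  offset=4 (pos 3, char 'a'): match length 0
  offset=5 (pos 2, char 'e'): match length 2
  offset=6 (pos 1, char 'a'): match length 0
  offset=7 (pos 0, char 'b'): match length 0
Longest match has length 2 at offset 5.
next_char = character at position 7 + 2 = 9 -> 'b'

Best match: offset=5, length=2 (matching 'ea' starting at position 2)
LZ77 triple: (5, 2, 'b')


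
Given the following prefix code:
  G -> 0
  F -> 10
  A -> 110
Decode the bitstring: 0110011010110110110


Decoding step by step:
Bits 0 -> G
Bits 110 -> A
Bits 0 -> G
Bits 110 -> A
Bits 10 -> F
Bits 110 -> A
Bits 110 -> A
Bits 110 -> A


Decoded message: GAGAFAAA


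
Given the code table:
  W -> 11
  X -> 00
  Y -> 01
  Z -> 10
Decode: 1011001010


Decoding:
10 -> Z
11 -> W
00 -> X
10 -> Z
10 -> Z


Result: ZWXZZ


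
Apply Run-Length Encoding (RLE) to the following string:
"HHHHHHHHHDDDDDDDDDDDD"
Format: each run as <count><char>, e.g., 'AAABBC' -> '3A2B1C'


Scanning runs left to right:
  i=0: run of 'H' x 9 -> '9H'
  i=9: run of 'D' x 12 -> '12D'

RLE = 9H12D


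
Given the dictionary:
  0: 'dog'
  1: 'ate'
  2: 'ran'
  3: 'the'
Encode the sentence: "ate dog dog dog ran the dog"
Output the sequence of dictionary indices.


Look up each word in the dictionary:
  'ate' -> 1
  'dog' -> 0
  'dog' -> 0
  'dog' -> 0
  'ran' -> 2
  'the' -> 3
  'dog' -> 0

Encoded: [1, 0, 0, 0, 2, 3, 0]


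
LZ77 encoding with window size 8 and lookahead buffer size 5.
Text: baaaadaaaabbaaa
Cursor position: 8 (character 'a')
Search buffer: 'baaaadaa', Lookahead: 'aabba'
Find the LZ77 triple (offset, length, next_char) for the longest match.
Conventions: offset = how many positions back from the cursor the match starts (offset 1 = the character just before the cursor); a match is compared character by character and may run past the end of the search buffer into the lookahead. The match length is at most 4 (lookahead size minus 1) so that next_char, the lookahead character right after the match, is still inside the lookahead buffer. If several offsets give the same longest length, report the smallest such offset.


Try each offset into the search buffer:
  offset=1 (pos 7, char 'a'): match length 2
  offset=2 (pos 6, char 'a'): match length 2
  offset=3 (pos 5, char 'd'): match length 0
  offset=4 (pos 4, char 'a'): match length 1
  offset=5 (pos 3, char 'a'): match length 2
  offset=6 (pos 2, char 'a'): match length 2
  offset=7 (pos 1, char 'a'): match length 2
  offset=8 (pos 0, char 'b'): match length 0
Longest match has length 2, found at offsets 1, 2, 5, 6, 7; take the smallest, offset 1.
next_char = character at position 8 + 2 = 10 -> 'b'

Best match: offset=1, length=2 (matching 'aa' starting at position 7)
LZ77 triple: (1, 2, 'b')
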